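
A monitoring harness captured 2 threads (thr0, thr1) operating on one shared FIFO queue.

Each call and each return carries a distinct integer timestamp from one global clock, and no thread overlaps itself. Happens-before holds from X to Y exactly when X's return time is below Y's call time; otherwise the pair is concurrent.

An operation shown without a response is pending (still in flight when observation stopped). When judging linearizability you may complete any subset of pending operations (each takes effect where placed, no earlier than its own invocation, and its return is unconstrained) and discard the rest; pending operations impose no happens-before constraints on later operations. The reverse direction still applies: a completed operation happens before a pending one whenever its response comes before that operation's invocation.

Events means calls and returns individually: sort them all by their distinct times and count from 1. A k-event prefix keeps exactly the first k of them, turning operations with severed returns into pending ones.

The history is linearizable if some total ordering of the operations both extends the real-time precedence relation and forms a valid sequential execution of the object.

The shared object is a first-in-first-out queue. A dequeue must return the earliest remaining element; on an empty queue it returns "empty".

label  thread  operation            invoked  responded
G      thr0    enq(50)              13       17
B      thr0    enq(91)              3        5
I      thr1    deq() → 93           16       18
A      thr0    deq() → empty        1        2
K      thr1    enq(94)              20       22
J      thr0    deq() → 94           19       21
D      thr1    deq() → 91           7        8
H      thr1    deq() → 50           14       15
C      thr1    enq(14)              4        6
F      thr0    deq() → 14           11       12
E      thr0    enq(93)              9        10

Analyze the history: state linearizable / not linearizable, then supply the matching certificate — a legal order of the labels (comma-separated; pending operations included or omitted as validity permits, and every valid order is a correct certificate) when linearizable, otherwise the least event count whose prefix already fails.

already the first 15 events (up to H's response at time 15) admit no linearization; the first 14 still do
the 7 completed operations admit 2 real-time orders; each fails the FIFO queue replay
include/drop combinations of the 1 pending operation (G) were all tried; none helps
one such order, A, B, C, D, E, F, H (pending dropped), breaks at step 7 where H deq() → 50 is illegal
one such order, A, C, B, D, E, F, H (pending dropped), breaks at step 4 where D deq() → 91 is illegal

not linearizable — minimal violating prefix: 15 events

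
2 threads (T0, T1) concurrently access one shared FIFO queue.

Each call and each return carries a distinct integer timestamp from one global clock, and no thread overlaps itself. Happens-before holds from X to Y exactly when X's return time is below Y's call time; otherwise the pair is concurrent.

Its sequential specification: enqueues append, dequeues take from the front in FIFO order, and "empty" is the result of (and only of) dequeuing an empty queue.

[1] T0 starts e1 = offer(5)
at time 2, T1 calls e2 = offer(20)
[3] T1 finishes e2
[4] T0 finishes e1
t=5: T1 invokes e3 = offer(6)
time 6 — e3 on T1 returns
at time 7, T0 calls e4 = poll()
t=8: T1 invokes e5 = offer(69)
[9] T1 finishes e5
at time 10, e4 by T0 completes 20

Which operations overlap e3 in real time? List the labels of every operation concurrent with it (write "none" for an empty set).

none

e3 runs from 5 to 6; window-overlapping ops are concurrent
e1 [1,4]: before
e2 [2,3]: before
e4 [7,10]: after
e5 [8,9]: after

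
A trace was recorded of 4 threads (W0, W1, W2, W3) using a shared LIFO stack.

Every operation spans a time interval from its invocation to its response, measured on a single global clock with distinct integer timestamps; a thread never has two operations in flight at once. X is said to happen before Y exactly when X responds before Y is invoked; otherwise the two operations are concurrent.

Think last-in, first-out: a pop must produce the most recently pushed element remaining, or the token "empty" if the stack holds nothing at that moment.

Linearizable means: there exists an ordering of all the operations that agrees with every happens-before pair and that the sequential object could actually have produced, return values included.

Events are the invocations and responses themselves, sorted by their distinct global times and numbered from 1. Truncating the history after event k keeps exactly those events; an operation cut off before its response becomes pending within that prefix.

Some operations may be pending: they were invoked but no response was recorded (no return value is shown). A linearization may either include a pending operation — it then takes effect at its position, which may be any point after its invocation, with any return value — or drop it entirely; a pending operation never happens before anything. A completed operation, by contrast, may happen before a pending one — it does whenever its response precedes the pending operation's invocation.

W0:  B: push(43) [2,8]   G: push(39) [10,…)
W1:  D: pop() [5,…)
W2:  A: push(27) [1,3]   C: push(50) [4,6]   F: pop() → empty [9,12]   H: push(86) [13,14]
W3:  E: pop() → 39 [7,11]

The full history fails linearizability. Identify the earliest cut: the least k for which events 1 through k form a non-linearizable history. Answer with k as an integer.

12

one valid order for events 1..11 is A, B, C, D, F, G, E:
step 1: A push(27) — stack <27>
step 2: B push(43) — stack <27,43>
step 3: C push(50) — stack <27,43,50>
step 4: D pop() (pending, included) — stack <27,43>
step 5: F pop() (pending, included) — stack <27>
step 6: G push(39) (pending, included) — stack <27,39>
step 7: E pop() → 39 — stack <27>
event 12 — F's response, time 12 — after it, nothing linearizes
completion choices over the 2 pending operations (D, G) were checked; none helps
sample order A, B, C, E, F (pending dropped) stalls at step 4 — E pop() → 39 has no legal effect
sample order A, B, C, F, E (pending dropped) stalls at step 4 — F pop() → empty has no legal effect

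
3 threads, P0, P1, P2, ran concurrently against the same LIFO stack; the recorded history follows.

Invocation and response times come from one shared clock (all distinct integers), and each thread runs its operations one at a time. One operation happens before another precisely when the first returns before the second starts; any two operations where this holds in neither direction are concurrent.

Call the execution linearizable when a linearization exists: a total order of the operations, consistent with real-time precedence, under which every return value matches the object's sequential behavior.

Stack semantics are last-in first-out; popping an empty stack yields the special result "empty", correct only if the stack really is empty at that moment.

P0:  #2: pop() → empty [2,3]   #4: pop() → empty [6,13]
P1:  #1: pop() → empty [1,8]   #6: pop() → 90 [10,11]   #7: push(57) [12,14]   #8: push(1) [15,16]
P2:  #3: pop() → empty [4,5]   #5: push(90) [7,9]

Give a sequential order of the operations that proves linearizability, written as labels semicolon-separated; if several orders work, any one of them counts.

after step 1 (#1 pop() → empty): stack <>
after step 2 (#2 pop() → empty): stack <>
after step 3 (#3 pop() → empty): stack <>
after step 4 (#4 pop() → empty): stack <>
after step 5 (#5 push(90)): stack <90>
after step 6 (#6 pop() → 90): stack <>
after step 7 (#7 push(57)): stack <57>
after step 8 (#8 push(1)): stack <57,1>

#1; #2; #3; #4; #5; #6; #7; #8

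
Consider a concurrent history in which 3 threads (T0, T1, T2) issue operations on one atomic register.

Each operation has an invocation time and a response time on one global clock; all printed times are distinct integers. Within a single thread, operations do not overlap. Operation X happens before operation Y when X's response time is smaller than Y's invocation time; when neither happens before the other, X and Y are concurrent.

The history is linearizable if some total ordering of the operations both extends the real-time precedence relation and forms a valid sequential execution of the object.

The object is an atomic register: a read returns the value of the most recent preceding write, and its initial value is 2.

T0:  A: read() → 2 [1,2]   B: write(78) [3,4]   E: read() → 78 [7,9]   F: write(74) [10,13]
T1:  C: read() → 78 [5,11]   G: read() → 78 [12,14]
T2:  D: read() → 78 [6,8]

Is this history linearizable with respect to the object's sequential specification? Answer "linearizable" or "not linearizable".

one valid linearization: A, B, C, D, E, G, F
1. A read() → 2, leaving value 2
2. B write(78), leaving value 78
3. C read() → 78, leaving value 78
4. D read() → 78, leaving value 78
5. E read() → 78, leaving value 78
6. G read() → 78, leaving value 78
7. F write(74), leaving value 74

linearizable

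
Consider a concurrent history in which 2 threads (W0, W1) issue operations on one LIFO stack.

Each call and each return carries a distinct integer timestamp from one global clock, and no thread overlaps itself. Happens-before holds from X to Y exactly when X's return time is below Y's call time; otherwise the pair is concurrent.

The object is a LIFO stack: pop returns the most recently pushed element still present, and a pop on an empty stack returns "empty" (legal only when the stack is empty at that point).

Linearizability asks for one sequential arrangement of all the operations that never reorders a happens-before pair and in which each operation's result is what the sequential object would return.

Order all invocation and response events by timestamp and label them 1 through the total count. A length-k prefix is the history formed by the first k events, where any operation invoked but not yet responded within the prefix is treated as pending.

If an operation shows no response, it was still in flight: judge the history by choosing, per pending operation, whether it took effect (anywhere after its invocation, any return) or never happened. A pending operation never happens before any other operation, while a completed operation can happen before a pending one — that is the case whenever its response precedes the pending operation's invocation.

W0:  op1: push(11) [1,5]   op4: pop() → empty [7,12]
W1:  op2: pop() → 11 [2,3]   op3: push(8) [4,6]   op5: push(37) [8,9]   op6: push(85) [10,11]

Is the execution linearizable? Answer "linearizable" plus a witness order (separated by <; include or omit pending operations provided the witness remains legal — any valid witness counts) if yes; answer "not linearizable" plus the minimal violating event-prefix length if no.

not linearizable — minimal violating prefix: 12 events

events 1..11 are fine; event 12 — the response of op4 at time 12 — makes the prefix non-linearizable
9 orders of the 6 completed LIFO stack ops respect real time; none is legal
e.g. op1, op2, op3, op4, op5, op6: illegal at step 4, since op4 pop() → empty cannot apply there
e.g. op1, op2, op3, op5, op4, op6: illegal at step 5, since op4 pop() → empty cannot apply there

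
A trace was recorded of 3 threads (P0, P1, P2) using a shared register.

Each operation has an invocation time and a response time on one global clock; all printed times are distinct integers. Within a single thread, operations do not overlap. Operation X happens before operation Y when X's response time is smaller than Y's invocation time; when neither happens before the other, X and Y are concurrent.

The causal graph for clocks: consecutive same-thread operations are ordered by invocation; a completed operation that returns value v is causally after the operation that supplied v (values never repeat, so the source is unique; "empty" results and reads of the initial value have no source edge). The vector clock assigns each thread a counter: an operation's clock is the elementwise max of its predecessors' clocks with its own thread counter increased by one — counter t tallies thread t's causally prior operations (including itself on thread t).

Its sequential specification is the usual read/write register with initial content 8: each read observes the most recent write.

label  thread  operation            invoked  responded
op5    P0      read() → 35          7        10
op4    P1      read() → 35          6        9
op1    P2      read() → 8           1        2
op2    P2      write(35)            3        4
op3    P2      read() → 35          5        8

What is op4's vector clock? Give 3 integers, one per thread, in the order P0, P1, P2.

(0, 1, 2)

root op op1, invoked 1: fresh clock plus P2's own tick → (0, 0, 1)
from VC(op1)=(0, 0, 1), op2 (invoked 3) maxes components and bumps P2 → (0, 0, 2)
from VC(op2)=(0, 0, 2), op3 (invoked 5) maxes components and bumps P2 → (0, 0, 3)
from VC(op2)=(0, 0, 2), op4 (invoked 6) maxes components and bumps P1 → (0, 1, 2)
from VC(op2)=(0, 0, 2), op5 (invoked 7) maxes components and bumps P0 → (1, 0, 2)
target: VC(op4) = (0, 1, 2)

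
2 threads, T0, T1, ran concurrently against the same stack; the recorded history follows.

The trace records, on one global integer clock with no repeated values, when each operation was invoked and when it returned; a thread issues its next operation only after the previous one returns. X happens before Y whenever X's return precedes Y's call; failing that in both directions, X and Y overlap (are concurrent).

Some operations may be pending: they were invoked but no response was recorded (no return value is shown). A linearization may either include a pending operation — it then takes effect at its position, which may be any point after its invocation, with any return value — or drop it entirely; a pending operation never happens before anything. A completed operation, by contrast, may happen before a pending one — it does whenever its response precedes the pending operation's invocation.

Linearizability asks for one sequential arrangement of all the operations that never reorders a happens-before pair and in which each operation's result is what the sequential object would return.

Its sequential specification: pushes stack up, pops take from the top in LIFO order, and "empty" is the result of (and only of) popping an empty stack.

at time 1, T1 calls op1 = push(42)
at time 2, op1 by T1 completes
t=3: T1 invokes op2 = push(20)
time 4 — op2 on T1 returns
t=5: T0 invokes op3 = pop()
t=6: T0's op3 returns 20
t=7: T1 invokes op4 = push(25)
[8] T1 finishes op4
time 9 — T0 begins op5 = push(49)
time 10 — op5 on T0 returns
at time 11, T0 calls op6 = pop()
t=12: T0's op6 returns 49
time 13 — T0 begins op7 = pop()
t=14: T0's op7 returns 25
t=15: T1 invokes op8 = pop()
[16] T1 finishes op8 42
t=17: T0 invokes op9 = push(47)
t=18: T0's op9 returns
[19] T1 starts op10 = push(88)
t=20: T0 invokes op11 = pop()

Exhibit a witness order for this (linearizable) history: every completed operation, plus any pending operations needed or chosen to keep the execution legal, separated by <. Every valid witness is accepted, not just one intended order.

op1 < op2 < op3 < op4 < op5 < op6 < op7 < op8 < op9

step 1: op1 push(42) — stack <42>
step 2: op2 push(20) — stack <42,20>
step 3: op3 pop() → 20 — stack <42>
step 4: op4 push(25) — stack <42,25>
step 5: op5 push(49) — stack <42,25,49>
step 6: op6 pop() → 49 — stack <42,25>
step 7: op7 pop() → 25 — stack <42>
step 8: op8 pop() → 42 — stack <>
step 9: op9 push(47) — stack <47>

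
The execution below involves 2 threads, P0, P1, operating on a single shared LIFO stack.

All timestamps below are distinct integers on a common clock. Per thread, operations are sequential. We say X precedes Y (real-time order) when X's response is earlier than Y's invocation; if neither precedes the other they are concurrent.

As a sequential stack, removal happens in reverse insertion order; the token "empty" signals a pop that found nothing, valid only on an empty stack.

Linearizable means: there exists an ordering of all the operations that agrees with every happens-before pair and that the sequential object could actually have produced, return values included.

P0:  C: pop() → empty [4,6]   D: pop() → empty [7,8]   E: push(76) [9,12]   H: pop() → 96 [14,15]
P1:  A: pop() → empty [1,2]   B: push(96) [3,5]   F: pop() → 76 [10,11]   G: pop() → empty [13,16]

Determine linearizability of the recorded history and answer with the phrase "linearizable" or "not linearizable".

events 1..7 are fine; event 8 — the response of D at time 8 — makes the prefix non-linearizable
all 2 real-time-respecting orders fail — 4 completed LIFO stack operations, no legal replay
for example A, B, C, D fails at step 3: C pop() → empty is not legal there
for example A, C, B, D fails at step 4: D pop() → empty is not legal there

not linearizable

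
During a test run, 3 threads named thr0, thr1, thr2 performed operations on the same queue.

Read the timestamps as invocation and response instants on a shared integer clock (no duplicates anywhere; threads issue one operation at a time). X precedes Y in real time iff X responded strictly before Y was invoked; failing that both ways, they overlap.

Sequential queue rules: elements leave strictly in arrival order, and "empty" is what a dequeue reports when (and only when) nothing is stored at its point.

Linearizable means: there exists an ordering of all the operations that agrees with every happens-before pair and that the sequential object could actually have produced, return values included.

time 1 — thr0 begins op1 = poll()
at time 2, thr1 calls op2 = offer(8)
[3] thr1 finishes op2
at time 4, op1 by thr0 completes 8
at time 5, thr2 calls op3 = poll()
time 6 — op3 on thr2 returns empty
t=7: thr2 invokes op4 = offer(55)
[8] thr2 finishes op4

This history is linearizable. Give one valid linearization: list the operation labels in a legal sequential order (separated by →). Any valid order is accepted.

step 1: op2 offer(8) — queue <8>
step 2: op1 poll() → 8 — queue <>
step 3: op3 poll() → empty — queue <>
step 4: op4 offer(55) — queue <55>

op2 → op1 → op3 → op4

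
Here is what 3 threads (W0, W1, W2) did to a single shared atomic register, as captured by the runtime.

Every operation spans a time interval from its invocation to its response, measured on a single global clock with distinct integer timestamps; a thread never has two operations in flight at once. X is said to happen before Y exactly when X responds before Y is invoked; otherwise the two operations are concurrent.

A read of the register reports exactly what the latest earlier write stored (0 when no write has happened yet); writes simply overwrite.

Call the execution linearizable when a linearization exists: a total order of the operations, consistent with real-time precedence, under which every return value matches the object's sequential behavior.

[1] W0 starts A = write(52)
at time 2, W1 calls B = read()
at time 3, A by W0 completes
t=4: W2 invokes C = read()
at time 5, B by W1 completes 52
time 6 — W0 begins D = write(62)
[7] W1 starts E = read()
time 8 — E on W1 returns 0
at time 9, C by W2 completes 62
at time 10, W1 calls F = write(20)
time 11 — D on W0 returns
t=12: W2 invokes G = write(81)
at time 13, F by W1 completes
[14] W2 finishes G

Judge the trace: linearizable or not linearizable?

not linearizable

cut after 7 events: linearizable; cut after 8 events (E responds, time 8): not linearizable
checked exhaustively: 2 real-time-consistent orders of 3 completed operations, zero legal atomic register replays
including or dropping the 2 pending operations (C, D) in any combination fails
e.g. A, B, E (pending dropped): illegal at step 3, since E read() → 0 cannot apply there
e.g. B, A, E (pending dropped): illegal at step 1, since B read() → 52 cannot apply there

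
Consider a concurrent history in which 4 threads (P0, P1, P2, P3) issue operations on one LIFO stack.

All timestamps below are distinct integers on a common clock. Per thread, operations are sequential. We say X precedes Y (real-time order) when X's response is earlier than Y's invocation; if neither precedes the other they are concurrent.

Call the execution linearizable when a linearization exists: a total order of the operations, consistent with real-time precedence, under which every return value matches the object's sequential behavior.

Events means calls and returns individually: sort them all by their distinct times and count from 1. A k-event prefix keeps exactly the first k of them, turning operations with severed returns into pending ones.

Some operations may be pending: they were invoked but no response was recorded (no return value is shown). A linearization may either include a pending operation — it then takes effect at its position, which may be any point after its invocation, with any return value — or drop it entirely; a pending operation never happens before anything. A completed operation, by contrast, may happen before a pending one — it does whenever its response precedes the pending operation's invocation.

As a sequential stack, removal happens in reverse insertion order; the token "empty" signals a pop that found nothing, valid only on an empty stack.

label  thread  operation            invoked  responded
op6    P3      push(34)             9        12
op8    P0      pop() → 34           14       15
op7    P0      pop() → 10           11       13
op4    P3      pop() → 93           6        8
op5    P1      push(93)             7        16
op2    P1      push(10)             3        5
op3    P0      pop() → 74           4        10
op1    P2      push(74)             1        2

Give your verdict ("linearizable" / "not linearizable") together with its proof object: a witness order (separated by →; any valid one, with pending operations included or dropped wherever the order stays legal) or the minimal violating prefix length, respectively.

step 1: op1 push(74) — stack <74>
step 2: op3 pop() → 74 — stack <>
step 3: op2 push(10) — stack <10>
step 4: op5 push(93) — stack <10,93>
step 5: op4 pop() → 93 — stack <10>
step 6: op7 pop() → 10 — stack <>
step 7: op6 push(34) — stack <34>
step 8: op8 pop() → 34 — stack <>

linearizable — witness: op1 → op3 → op2 → op5 → op4 → op7 → op6 → op8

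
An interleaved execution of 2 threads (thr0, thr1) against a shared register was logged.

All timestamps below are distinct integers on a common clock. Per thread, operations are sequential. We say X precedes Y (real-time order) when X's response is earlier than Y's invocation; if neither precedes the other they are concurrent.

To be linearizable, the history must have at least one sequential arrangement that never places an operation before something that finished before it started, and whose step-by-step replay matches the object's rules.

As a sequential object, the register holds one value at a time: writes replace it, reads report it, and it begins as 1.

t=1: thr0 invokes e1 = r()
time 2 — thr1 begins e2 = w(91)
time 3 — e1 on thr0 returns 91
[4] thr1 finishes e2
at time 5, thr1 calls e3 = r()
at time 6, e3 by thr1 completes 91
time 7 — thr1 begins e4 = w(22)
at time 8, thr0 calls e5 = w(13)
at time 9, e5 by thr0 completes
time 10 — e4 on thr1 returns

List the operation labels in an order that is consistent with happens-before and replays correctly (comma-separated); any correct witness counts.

e2, e1, e3, e4, e5

1. e2 w(91), leaving value 91
2. e1 r() → 91, leaving value 91
3. e3 r() → 91, leaving value 91
4. e4 w(22), leaving value 22
5. e5 w(13), leaving value 13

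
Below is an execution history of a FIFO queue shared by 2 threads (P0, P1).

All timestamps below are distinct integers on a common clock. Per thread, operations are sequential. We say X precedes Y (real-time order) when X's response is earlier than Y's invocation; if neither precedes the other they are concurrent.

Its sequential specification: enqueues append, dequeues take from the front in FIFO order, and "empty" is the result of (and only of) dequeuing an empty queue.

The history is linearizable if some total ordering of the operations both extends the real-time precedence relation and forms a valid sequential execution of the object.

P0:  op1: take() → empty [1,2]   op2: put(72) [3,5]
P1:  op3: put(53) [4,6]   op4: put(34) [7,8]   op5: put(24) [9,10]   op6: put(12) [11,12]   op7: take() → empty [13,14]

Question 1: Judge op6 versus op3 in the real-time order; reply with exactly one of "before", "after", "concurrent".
op6 spans [11,12], op3 spans [4,6]
resp(op3)=6 < inv(op6)=11

after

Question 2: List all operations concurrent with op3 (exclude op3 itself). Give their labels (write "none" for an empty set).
op3 spans [4,6]; an op avoiding the whole window 4..6 is ordered, any other is concurrent
op1 [1,2]: before
op2 [3,5]: concurrent
op4 [7,8]: after
op5 [9,10]: after
op6 [11,12]: after
op7 [13,14]: after

op2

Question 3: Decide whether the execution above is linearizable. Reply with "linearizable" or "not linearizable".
prefix check: 1..13 passes, 1..14 fails once op7's time-14 response joins
every one of the 2 real-time-consistent orders over 7 completed FIFO queue ops fails the sequential spec
one such order, op1, op2, op3, op4, op5, op6, op7, breaks at step 7 where op7 take() → empty is illegal
one such order, op1, op3, op2, op4, op5, op6, op7, breaks at step 7 where op7 take() → empty is illegal

not linearizable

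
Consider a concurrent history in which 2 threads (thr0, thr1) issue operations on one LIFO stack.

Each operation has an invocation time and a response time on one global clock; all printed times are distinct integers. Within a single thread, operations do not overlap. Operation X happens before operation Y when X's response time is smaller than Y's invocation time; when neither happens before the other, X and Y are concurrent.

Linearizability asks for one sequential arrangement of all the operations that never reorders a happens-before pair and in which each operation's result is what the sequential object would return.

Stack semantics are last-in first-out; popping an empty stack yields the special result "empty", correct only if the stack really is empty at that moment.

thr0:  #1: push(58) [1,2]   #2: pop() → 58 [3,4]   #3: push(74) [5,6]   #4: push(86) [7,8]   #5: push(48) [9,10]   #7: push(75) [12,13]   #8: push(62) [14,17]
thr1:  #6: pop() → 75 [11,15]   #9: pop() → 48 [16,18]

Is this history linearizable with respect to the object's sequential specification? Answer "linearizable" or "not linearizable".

linearizable

a witness: #1, #2, #3, #4, #5, #7, #6, #9, #8
after step 1 (#1 push(58)): stack <58>
after step 2 (#2 pop() → 58): stack <>
after step 3 (#3 push(74)): stack <74>
after step 4 (#4 push(86)): stack <74,86>
after step 5 (#5 push(48)): stack <74,86,48>
after step 6 (#7 push(75)): stack <74,86,48,75>
after step 7 (#6 pop() → 75): stack <74,86,48>
after step 8 (#9 pop() → 48): stack <74,86>
after step 9 (#8 push(62)): stack <74,86,62>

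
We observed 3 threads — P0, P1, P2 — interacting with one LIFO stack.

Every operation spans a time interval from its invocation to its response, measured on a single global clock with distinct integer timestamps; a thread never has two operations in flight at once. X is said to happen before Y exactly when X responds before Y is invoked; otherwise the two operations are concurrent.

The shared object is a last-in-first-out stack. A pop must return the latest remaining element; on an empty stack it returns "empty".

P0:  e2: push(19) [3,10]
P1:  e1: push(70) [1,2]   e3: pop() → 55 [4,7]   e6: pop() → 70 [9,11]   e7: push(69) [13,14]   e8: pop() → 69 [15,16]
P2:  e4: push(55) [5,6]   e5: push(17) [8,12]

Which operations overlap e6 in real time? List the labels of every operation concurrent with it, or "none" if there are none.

overlap test against e6 [9,11]: concurrent iff the interval meets 9..11
e1 [1,2]: before
e2 [3,10]: concurrent
e3 [4,7]: before
e4 [5,6]: before
e5 [8,12]: concurrent
e7 [13,14]: after
e8 [15,16]: after

e2, e5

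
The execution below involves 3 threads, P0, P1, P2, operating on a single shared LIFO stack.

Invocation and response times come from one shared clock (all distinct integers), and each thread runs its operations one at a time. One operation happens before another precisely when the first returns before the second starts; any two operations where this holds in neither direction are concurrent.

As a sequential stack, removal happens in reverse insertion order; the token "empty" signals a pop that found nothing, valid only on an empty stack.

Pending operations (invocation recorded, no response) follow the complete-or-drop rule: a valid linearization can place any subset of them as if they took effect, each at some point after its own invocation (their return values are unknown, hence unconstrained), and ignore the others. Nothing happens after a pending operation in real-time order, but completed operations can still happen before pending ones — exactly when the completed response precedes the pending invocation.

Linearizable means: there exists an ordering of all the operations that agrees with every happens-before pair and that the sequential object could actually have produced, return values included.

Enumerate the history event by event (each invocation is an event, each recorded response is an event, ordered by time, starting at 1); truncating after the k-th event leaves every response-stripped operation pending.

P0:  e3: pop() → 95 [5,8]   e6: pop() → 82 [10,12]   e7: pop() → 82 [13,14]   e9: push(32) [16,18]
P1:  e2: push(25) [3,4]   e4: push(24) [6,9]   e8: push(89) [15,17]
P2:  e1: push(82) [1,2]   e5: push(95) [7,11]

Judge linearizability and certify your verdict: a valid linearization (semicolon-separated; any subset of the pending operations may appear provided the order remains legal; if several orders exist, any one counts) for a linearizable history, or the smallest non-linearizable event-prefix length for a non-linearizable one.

not linearizable — minimal violating prefix: 12 events

already the first 12 events (up to e6's response at time 12) admit no linearization; the first 11 still do
6 completed operations, 8 real-time-consistent orders — every LIFO stack replay fails
take e1, e2, e3, e4, e5, e6: step 3 already fails, because e3 pop() → 95 cannot occur there
take e1, e2, e3, e4, e6, e5: step 3 already fails, because e3 pop() → 95 cannot occur there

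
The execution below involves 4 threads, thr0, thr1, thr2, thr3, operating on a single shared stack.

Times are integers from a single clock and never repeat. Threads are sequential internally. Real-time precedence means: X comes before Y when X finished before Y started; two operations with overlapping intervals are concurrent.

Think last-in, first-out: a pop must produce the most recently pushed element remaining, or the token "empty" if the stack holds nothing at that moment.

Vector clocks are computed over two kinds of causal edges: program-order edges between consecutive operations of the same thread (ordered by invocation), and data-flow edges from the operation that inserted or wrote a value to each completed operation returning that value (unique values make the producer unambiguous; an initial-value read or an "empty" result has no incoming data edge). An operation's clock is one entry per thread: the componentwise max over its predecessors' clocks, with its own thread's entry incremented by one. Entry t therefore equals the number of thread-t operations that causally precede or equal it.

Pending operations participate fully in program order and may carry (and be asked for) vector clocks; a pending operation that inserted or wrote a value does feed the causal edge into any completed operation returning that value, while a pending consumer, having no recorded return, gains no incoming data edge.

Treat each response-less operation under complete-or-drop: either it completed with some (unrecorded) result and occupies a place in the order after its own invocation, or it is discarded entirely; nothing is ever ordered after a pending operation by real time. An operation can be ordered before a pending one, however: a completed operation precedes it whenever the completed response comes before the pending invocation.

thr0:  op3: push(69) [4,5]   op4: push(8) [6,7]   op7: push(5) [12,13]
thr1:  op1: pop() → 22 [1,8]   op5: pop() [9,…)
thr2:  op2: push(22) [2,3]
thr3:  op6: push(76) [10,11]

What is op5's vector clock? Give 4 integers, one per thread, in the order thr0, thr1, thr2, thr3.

invoked at 10, op6 has no predecessors; its own thr3 bump gives (0, 0, 0, 1)
invoked at 2, op2 has no predecessors; its own thr2 bump gives (0, 0, 1, 0)
invoked at 4, op3 has no predecessors; its own thr0 bump gives (1, 0, 0, 0)
op1, invoked 1, takes VC(op2)=(0, 0, 1, 0) under max, adds 1 for thr1 → (0, 1, 1, 0)
op4, invoked 6, takes VC(op3)=(1, 0, 0, 0) under max, adds 1 for thr0 → (2, 0, 0, 0)
op5, invoked 9, takes VC(op1)=(0, 1, 1, 0) under max, adds 1 for thr1 → (0, 2, 1, 0)
op7, invoked 12, takes VC(op4)=(2, 0, 0, 0) under max, adds 1 for thr0 → (3, 0, 0, 0)
target: VC(op5) = (0, 2, 1, 0)

(0, 2, 1, 0)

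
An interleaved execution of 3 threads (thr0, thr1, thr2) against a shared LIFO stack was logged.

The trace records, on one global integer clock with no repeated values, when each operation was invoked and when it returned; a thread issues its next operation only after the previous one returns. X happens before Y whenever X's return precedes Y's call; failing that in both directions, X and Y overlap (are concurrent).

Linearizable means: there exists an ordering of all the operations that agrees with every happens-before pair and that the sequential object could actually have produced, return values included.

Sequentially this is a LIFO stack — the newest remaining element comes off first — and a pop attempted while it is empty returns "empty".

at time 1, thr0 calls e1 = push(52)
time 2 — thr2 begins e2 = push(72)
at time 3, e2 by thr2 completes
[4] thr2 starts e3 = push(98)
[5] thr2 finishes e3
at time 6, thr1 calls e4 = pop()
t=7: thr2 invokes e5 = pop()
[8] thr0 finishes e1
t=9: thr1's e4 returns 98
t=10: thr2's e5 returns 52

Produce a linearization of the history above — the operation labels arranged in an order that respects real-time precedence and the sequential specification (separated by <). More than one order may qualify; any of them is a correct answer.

e2 < e1 < e3 < e4 < e5

1. e2 push(72), leaving stack <72>
2. e1 push(52), leaving stack <72,52>
3. e3 push(98), leaving stack <72,52,98>
4. e4 pop() → 98, leaving stack <72,52>
5. e5 pop() → 52, leaving stack <72>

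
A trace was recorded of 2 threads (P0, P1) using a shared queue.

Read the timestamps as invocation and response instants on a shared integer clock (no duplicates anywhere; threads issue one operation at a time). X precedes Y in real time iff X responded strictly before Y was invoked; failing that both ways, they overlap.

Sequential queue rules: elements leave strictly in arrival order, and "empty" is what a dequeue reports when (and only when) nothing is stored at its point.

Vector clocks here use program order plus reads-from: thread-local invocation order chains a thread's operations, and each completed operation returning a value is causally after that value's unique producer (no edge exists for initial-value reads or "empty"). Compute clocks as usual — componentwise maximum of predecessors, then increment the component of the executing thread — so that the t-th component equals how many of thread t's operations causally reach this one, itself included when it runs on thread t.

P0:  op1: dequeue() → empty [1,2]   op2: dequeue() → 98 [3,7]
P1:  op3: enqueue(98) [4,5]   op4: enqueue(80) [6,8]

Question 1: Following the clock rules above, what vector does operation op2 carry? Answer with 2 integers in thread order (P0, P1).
no predecessors for op3 (invoked 4): P1 increments from zero → (0, 1)
no predecessors for op1 (invoked 1): P0 increments from zero → (1, 0)
from VC(op3)=(0, 1), op4 (invoked 6) maxes components and bumps P1 → (0, 2)
from VC(op1)=(1, 0), VC(op3)=(0, 1), op2 (invoked 3) maxes components and bumps P0 → (2, 1)
target: VC(op2) = (2, 1)

(2, 1)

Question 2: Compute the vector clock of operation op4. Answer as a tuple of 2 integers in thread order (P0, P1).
VC(op3, invoked at 4): no causal predecessors; +1 on P1 → (0, 1)
VC(op1, invoked at 1): no causal predecessors; +1 on P0 → (1, 0)
invoked at 6, op4 merges VC(op3)=(0, 1) and bumps P1's slot → (0, 2)
invoked at 3, op2 merges VC(op1)=(1, 0), VC(op3)=(0, 1) and bumps P0's slot → (2, 1)
target: VC(op4) = (0, 2)

(0, 2)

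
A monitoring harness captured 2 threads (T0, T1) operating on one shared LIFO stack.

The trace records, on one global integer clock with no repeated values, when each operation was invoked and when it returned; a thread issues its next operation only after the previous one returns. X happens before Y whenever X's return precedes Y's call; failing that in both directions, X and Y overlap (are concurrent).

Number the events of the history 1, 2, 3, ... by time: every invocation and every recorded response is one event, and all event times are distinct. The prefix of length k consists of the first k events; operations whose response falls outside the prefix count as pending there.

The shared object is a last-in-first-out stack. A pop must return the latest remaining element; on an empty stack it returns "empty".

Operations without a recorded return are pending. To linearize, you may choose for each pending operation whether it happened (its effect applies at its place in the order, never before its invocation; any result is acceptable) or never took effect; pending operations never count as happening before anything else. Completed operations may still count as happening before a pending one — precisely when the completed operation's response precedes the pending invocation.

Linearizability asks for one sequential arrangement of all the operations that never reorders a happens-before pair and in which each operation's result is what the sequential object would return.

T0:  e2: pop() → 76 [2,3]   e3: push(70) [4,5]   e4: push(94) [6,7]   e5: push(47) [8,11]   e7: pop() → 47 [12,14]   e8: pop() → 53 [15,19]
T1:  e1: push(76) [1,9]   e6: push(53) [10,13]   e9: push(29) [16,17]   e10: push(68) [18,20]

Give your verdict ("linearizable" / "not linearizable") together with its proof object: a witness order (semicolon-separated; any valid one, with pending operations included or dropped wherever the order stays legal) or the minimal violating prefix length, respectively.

1. e1 push(76), leaving stack <76>
2. e2 pop() → 76, leaving stack <>
3. e3 push(70), leaving stack <70>
4. e4 push(94), leaving stack <70,94>
5. e5 push(47), leaving stack <70,94,47>
6. e7 pop() → 47, leaving stack <70,94>
7. e6 push(53), leaving stack <70,94,53>
8. e8 pop() → 53, leaving stack <70,94>
9. e9 push(29), leaving stack <70,94,29>
10. e10 push(68), leaving stack <70,94,29,68>

linearizable — witness: e1; e2; e3; e4; e5; e7; e6; e8; e9; e10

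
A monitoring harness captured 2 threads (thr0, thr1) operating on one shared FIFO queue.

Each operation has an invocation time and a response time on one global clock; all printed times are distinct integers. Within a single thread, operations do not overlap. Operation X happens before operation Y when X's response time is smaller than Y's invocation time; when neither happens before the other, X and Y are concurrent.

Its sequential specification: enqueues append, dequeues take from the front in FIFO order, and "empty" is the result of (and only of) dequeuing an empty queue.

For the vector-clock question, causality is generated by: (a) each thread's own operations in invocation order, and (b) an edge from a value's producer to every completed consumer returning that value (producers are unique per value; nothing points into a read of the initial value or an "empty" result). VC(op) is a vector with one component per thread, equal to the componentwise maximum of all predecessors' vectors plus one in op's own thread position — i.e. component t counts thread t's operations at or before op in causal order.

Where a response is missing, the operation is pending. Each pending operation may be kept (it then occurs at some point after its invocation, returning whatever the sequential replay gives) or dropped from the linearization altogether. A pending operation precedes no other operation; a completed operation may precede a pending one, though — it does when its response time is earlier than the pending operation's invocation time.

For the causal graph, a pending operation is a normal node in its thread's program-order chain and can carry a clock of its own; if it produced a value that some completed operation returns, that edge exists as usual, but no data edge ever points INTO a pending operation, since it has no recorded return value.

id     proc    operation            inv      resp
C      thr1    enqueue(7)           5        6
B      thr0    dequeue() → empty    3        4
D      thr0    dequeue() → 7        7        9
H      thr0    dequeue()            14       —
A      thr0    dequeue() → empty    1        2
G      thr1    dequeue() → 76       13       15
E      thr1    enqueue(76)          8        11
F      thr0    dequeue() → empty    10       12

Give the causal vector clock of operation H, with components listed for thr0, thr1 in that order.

(5, 1)

invoked at 5, C has no predecessors; its own thr1 bump gives (0, 1)
invoked at 1, A has no predecessors; its own thr0 bump gives (1, 0)
merge at E (invoked 8): VC(C)=(0, 1), own-thread bump on thr1 → (0, 2)
merge at B (invoked 3): VC(A)=(1, 0), own-thread bump on thr0 → (2, 0)
merge at G (invoked 13): VC(E)=(0, 2), own-thread bump on thr1 → (0, 3)
merge at D (invoked 7): VC(B)=(2, 0), VC(C)=(0, 1), own-thread bump on thr0 → (3, 1)
merge at F (invoked 10): VC(D)=(3, 1), own-thread bump on thr0 → (4, 1)
merge at H (invoked 14): VC(F)=(4, 1), own-thread bump on thr0 → (5, 1)
target: VC(H) = (5, 1)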